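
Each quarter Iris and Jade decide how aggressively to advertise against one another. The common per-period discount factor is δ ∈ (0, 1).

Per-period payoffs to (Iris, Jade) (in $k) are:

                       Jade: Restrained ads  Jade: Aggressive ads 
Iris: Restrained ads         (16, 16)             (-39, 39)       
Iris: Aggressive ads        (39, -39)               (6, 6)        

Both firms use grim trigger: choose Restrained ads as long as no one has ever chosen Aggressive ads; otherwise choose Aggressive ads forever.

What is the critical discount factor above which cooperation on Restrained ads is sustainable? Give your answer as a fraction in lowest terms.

23/33

One-period gain from deviating is 39 − 16 = 23. The loss is 16 − 6 = 10 in every subsequent period, with present value 10·δ/(1−δ).
Deviation is unprofitable when 10·δ/(1−δ) ≥ 23, i.e. δ/(1−δ) ≥ 23/10.
Equivalently δ ≥ 23/(23+10) = 23/33.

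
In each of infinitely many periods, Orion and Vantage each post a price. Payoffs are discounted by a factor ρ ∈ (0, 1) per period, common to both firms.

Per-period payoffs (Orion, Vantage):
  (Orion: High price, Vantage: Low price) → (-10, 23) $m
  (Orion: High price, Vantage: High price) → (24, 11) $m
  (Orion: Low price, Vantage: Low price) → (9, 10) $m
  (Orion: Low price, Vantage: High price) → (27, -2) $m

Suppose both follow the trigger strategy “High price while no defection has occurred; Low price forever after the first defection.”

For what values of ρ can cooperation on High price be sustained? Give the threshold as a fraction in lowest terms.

12/13

Orion's threshold: (27−24)/(27−9) = 1/6.
Vantage's threshold: (23−11)/(23−10) = 12/13.
1/6 < 12/13, so Vantage binds and ρ* = 12/13.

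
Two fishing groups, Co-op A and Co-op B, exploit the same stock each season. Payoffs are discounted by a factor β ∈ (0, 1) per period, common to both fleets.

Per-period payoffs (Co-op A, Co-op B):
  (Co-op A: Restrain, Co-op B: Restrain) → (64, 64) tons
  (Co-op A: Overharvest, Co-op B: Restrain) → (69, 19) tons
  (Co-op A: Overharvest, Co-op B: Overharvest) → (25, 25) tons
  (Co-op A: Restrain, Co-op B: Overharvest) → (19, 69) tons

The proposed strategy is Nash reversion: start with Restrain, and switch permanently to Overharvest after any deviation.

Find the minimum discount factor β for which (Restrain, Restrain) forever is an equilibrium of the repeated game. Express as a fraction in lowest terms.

5/44

Cooperation forever yields 64 each period: 64/(1−β).
Deviating yields 69 once, then 25 forever: 69 + 25β/(1−β).
No profitable deviation requires 64/(1−β) ≥ 69 + 25β/(1−β).
Multiplying by (1−β): 64 ≥ 69(1−β) + 25β = 69 − 44β.
So 44β ≥ 5, i.e. β ≥ 5/44.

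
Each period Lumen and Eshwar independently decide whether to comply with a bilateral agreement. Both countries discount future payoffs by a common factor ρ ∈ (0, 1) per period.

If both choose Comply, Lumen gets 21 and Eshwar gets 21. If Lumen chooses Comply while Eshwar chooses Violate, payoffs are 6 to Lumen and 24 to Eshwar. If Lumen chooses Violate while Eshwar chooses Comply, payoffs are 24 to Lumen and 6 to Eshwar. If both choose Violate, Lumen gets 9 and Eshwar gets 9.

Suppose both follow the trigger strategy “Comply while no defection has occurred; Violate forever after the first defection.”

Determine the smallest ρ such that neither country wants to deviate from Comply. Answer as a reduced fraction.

1/5

One-period gain from deviating is 24 − 21 = 3. The loss is 21 − 9 = 12 in every subsequent period, with present value 12·ρ/(1−ρ).
Deviation is unprofitable when 12·ρ/(1−ρ) ≥ 3, i.e. ρ/(1−ρ) ≥ 1/4.
Equivalently ρ ≥ 3/(3+12) = 1/5.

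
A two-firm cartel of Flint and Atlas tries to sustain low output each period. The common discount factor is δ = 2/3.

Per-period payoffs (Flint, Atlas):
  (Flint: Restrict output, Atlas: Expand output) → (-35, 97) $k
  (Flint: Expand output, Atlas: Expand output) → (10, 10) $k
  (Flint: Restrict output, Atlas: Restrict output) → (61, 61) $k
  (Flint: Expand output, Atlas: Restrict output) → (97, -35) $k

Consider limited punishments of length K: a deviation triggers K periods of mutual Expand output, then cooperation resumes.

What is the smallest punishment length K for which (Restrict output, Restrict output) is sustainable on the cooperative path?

2

Need Σ_{k=1}^{K} δ^k ≥ (97−61)/(61−10) = 0.7059 at δ = 2/3.
At K = 1 the sum is 0.6667 < 0.7059; at K = 2 it is 1.1111 ≥ 0.7059.
So the minimum punishment length is K = 2.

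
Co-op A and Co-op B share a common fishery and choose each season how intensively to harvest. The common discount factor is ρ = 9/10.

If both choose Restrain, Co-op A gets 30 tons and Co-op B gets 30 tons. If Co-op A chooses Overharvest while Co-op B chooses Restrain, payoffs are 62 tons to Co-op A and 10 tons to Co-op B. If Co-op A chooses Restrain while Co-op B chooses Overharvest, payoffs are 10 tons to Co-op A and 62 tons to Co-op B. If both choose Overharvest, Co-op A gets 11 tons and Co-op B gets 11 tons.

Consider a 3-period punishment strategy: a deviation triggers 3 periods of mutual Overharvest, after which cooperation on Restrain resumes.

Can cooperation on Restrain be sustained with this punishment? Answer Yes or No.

A one-shot deviation gives 62 now, then 11 for 3 periods, then back to 30.
Gain from deviating: (62−30) today; loss: (30−11) in each of the next 3 periods.
No-deviation condition: (30−11)(ρ+…+ρ^3) ≥ 62−30, i.e. ρ+…+ρ^3 ≥ 32/19.
At ρ = 9/10: ρ+…+ρ^3 = 2.4390 ≥ 1.6842.
So cooperation is sustainable.

Yes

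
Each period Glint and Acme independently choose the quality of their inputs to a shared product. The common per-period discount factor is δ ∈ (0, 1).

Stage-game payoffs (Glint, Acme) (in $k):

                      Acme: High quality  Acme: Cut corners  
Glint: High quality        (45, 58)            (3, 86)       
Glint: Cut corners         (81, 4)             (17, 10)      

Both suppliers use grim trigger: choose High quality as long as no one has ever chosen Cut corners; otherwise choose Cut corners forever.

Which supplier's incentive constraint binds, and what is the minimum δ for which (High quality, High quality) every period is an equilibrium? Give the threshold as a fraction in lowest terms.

Glint: cooperation gives 45 each period; deviation gives 81 once then 17 forever.
  45/(1−δ) ≥ 81 + 17δ/(1−δ) ⇒ δ ≥ 36/64 = 9/16.
Acme: cooperation gives 58 each period; deviation gives 86 once then 10 forever.
  δ ≥ 28/76 = 7/19.
Both must hold, so the binding constraint is Glint's: δ ≥ 9/16.

Glint; δ ≥ 9/16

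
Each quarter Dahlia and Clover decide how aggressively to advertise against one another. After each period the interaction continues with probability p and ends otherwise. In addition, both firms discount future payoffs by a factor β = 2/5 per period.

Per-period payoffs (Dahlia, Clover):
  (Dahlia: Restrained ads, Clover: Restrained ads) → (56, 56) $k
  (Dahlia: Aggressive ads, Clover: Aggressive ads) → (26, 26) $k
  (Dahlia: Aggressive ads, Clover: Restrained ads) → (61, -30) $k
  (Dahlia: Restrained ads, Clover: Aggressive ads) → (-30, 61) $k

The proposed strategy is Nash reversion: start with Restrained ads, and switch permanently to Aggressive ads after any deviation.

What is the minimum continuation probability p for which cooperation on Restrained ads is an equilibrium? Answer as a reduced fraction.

5/14

Expected continuation weight on next period's payoff is β·p = 2/5·p, which plays the role of the discount factor.
Cooperation requires 2/5·p ≥ (61−56)/(61−26) = 1/7, hence p ≥ 5/14.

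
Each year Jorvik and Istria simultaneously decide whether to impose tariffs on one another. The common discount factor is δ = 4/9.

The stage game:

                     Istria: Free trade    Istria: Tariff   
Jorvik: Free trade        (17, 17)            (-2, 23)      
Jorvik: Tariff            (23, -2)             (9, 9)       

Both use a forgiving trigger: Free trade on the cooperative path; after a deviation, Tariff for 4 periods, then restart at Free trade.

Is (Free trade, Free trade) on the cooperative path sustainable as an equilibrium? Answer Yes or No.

Yes

Comparing payoff streams over the 5 periods until play realigns: cooperate → 17(1+δ+…+δ^4); deviate → 23 + 9(δ+…+δ^4).
Cooperation is sustained iff (17−9)(δ+…+δ^4) ≥ 23−17.
δ+…+δ^4 = 4/9·(1−(4/9)^4)/(1−4/9) = 0.7688, and (23−17)/(17−9) = 0.7500.
0.7688 ≥ 0.7500, so cooperation is sustainable.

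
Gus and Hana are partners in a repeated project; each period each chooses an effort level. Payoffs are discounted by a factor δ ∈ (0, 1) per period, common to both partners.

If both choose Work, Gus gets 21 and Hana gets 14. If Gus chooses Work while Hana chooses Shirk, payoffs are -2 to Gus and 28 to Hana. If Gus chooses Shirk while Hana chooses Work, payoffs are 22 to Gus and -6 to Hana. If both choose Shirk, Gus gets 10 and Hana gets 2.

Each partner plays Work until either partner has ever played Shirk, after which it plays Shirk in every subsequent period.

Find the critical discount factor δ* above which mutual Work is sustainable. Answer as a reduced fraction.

7/13

For Gus: deviation gain 22−21 = 1, per-period punishment loss 21−10 = 11. IC gives δ ≥ 1/12.
For Hana: gain 14, loss 12 per period, so δ ≥ 14/26 = 7/13.
The tighter constraint is Hana's, so cooperation needs δ ≥ 7/13.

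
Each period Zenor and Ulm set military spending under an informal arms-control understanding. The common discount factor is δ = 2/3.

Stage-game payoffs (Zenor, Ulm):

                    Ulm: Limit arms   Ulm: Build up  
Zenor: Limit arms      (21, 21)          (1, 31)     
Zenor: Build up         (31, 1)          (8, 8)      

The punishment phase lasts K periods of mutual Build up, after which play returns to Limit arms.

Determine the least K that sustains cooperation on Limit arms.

Need Σ_{k=1}^{K} δ^k ≥ (31−21)/(21−8) = 0.7692 at δ = 2/3.
At K = 1 the sum is 0.6667 < 0.7692; at K = 2 it is 1.1111 ≥ 0.7692.
So the minimum punishment length is K = 2.

2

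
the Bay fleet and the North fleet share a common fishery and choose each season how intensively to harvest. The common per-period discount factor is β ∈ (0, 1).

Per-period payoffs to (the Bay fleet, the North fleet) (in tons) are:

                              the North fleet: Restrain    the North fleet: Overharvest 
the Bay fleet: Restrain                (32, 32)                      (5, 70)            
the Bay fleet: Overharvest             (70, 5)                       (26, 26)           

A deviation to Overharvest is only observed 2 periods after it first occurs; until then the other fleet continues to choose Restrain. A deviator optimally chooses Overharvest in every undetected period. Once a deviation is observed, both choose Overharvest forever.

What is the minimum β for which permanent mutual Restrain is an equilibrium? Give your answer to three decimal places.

0.929

Deviating for the 2 undetected periods gains 70−32 = 38 per period over cooperation, then loses 32−26 = 6 per period forever once punishment starts.
Gain: 38(1 + β + … + β^1); loss: 6·β^2/(1−β).
No profitable deviation ⇔ 38(1−β^2) ≤ 6·β^2, i.e. β^2 ≥ 38/(38+6) = 19/22.
Hence β ≥ (19/22)^(1/2) ≈ 0.929.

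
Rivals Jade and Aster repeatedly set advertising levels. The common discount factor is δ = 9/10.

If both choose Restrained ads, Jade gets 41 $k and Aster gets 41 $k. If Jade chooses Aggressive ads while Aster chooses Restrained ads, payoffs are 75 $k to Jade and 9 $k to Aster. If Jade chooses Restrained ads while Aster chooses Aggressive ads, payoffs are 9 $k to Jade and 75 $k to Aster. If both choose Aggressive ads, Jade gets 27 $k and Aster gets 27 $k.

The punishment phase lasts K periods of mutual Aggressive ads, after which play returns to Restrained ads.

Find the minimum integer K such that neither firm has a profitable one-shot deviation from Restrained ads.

No profitable deviation requires (41−27)(δ+…+δ^K) ≥ 75−41, i.e. δ+…+δ^K ≥ 17/7 ≈ 2.4286.
With δ = 9/10, the partial sums are K=1: 0.9000, K=2: 1.7100, K=3: 2.4390.
K = 3 is the first length at which the sum reaches 2.4286.

3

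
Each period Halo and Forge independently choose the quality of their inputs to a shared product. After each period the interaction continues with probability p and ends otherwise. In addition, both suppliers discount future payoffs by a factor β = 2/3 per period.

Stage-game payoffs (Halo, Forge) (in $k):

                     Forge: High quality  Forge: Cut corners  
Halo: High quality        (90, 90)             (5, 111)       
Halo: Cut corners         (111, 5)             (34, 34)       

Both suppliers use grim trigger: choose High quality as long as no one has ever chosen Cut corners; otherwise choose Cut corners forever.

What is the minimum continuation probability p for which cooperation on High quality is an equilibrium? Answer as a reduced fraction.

9/22

Expected continuation weight on next period's payoff is β·p = 2/3·p, which plays the role of the discount factor.
Cooperation requires 2/3·p ≥ (111−90)/(111−34) = 3/11, hence p ≥ 9/22.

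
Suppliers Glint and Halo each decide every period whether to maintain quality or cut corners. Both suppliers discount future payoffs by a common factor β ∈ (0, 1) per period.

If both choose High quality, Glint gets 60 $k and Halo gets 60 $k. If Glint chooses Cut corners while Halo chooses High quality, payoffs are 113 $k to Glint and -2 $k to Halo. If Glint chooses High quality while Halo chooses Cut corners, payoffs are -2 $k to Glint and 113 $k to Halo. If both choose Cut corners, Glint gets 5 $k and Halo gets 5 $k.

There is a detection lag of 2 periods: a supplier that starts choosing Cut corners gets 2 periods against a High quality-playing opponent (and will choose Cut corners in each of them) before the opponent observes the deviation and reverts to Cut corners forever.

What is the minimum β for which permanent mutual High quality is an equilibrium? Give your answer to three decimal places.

A deviator earns 113 for 2 periods, then 5 forever; cooperating earns 60 forever. Multiplying the IC by (1−β):
60 ≥ 113(1−β^2) + 5β^2, so 108·β^2 ≥ 53 and β^2 ≥ 53/108.
β ≥ (53/108)^(1/2) ≈ 0.701.

0.701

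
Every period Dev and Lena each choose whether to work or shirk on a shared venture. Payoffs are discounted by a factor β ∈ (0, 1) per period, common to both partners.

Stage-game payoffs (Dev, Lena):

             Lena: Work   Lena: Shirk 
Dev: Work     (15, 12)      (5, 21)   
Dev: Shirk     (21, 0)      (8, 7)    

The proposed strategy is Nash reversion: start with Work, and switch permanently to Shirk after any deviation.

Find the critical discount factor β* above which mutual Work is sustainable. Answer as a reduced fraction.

9/14

For Dev: deviation gain 21−15 = 6, per-period punishment loss 15−8 = 7. IC gives β ≥ 6/13.
For Lena: gain 9, loss 5 per period, so β ≥ 9/14.
The tighter constraint is Lena's, so cooperation needs β ≥ 9/14.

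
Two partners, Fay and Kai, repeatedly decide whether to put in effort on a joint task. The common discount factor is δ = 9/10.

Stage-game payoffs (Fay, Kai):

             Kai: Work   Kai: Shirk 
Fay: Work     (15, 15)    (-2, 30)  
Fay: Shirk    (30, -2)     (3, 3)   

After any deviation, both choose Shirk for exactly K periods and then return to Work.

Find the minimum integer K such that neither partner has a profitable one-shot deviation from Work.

2

IC: δ(1−δ^K)/(1−δ) ≥ (30−15)/(15−3) = 5/4.
With δ = 9/10: need 1 − δ^K ≥ 5/4·(1−9/10)/(9/10), i.e. δ^K ≤ 0.8611.
Since (9/10)^1 = 0.9000 and (9/10)^2 = 0.8100, the smallest such K is 2.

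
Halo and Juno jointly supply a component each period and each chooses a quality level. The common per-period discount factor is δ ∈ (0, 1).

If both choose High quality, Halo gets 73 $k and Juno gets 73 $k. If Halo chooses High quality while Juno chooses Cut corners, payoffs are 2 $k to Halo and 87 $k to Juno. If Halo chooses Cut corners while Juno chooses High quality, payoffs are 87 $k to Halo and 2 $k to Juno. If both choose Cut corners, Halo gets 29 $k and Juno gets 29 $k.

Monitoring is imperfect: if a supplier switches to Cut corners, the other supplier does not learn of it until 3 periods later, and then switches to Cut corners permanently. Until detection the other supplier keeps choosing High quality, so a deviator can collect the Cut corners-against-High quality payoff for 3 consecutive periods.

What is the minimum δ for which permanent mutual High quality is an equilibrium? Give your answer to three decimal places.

0.623

The best deviation is to choose Cut corners for all 3 undetected periods, earning 87 each, then 29 forever once detected.
Deviation value: 87(1−δ^3)/(1−δ) + 29δ^3/(1−δ); cooperation value: 73/(1−δ).
IC: 73 ≥ 87(1−δ^3) + 29δ^3 = 87 − 58δ^3.
So δ^3 ≥ 14/58 = 7/29, giving δ ≥ (7/29)^(1/3) ≈ 0.623.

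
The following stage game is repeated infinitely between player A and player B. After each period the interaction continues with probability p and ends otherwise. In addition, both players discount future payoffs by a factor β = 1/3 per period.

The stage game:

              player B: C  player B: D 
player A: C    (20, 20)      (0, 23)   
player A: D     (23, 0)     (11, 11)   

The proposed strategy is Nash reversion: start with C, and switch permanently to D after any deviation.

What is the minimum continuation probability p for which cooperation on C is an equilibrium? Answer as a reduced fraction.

With continuation probability p and discount β, the effective per-period discount factor is βp.
Grim-trigger IC: βp ≥ (23−20)/(23−11) = 1/4.
So p ≥ (1/4)/(1/3) = 3/4.

3/4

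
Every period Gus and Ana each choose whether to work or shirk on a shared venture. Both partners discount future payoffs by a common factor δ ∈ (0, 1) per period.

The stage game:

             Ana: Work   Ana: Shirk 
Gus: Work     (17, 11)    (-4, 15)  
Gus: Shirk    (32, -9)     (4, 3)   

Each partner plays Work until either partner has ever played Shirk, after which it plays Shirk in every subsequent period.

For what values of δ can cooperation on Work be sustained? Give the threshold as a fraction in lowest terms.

For Gus: deviation gain 32−17 = 15, per-period punishment loss 17−4 = 13. IC gives δ ≥ 15/28.
For Ana: gain 4, loss 8 per period, so δ ≥ 4/12 = 1/3.
The tighter constraint is Gus's, so cooperation needs δ ≥ 15/28.

15/28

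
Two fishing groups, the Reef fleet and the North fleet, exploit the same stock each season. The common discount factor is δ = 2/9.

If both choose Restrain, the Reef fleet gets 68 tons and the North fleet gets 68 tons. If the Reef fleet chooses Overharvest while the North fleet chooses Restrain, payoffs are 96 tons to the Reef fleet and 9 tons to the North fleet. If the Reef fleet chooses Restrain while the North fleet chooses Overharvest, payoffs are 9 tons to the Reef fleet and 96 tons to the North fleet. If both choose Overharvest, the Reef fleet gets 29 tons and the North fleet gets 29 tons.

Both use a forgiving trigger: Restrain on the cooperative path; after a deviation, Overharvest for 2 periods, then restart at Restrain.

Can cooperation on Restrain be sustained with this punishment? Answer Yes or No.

IC: δ+…+δ^2 ≥ (96−68)/(68−29) = 28/39.
At δ = 2/9: partial sum = 0.2716 < 0.7179. Cooperation not sustainable.

No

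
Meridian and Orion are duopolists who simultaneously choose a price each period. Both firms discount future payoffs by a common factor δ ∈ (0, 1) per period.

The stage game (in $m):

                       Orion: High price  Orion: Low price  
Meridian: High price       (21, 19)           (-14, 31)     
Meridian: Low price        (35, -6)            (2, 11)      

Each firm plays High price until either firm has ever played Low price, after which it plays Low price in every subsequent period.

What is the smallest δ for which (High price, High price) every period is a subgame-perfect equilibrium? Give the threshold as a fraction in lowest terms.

3/5

Meridian: cooperation gives 21 each period; deviation gives 35 once then 2 forever.
  21/(1−δ) ≥ 35 + 2δ/(1−δ) ⇒ δ ≥ 14/33.
Orion: cooperation gives 19 each period; deviation gives 31 once then 11 forever.
  δ ≥ 12/20 = 3/5.
Both must hold, so the binding constraint is Orion's: δ ≥ 3/5.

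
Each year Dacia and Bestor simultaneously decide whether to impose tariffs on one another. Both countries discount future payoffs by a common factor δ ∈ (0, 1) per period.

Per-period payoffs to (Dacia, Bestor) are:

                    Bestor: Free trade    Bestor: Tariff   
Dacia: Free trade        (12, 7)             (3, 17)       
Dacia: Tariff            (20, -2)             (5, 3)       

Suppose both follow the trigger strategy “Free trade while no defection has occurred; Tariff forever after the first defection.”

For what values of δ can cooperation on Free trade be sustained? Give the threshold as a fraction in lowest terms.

5/7

For Dacia: deviation gain 20−12 = 8, per-period punishment loss 12−5 = 7. IC gives δ ≥ 8/15.
For Bestor: gain 10, loss 4 per period, so δ ≥ 10/14 = 5/7.
The tighter constraint is Bestor's, so cooperation needs δ ≥ 5/7.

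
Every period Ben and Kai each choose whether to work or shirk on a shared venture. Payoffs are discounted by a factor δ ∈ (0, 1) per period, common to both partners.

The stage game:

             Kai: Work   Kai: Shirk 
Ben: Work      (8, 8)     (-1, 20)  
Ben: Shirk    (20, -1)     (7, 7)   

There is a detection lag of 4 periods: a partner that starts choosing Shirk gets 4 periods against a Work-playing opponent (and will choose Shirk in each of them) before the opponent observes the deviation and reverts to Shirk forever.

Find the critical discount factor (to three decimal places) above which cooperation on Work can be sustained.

0.980

Deviating for the 4 undetected periods gains 20−8 = 12 per period over cooperation, then loses 8−7 = 1 per period forever once punishment starts.
Gain: 12(1 + δ + … + δ^3); loss: 1·δ^4/(1−δ).
No profitable deviation ⇔ 12(1−δ^4) ≤ 1·δ^4, i.e. δ^4 ≥ 12/(12+1) = 12/13.
Hence δ ≥ (12/13)^(1/4) ≈ 0.980.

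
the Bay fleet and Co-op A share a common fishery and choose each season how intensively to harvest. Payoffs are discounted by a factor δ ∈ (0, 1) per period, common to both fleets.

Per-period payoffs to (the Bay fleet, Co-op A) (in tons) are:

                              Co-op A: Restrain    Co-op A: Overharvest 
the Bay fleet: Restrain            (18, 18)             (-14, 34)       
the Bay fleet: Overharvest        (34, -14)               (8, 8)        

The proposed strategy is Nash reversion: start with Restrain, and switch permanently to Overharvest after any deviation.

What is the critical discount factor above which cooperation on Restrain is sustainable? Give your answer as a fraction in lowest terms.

Under grim trigger the critical discount factor is (T−C)/(T−P) with T = 34, C = 18, P = 8.
δ* = (34−18)/(34−8) = 16/26 = 8/13.

8/13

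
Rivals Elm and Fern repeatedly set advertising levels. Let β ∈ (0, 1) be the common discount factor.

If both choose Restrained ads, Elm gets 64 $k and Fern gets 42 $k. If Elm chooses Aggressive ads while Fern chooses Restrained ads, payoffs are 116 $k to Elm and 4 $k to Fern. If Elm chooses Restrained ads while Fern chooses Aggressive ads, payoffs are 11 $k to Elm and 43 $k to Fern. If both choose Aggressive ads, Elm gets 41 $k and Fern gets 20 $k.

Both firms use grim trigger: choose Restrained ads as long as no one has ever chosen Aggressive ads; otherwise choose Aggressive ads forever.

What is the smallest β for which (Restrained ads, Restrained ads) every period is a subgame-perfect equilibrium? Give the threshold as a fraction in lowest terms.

52/75

Elm: cooperation gives 64 each period; deviation gives 116 once then 41 forever.
  64/(1−β) ≥ 116 + 41β/(1−β) ⇒ β ≥ 52/75.
Fern: cooperation gives 42 each period; deviation gives 43 once then 20 forever.
  β ≥ 1/23.
Both must hold, so the binding constraint is Elm's: β ≥ 52/75.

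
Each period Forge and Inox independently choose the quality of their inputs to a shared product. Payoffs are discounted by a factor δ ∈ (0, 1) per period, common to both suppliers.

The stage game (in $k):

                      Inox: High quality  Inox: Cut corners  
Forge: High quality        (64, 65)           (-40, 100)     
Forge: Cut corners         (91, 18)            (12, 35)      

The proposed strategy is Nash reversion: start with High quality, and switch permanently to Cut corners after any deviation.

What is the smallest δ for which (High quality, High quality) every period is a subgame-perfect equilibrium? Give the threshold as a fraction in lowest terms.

7/13

For Forge: deviation gain 91−64 = 27, per-period punishment loss 64−12 = 52. IC gives δ ≥ 27/79.
For Inox: gain 35, loss 30 per period, so δ ≥ 35/65 = 7/13.
The tighter constraint is Inox's, so cooperation needs δ ≥ 7/13.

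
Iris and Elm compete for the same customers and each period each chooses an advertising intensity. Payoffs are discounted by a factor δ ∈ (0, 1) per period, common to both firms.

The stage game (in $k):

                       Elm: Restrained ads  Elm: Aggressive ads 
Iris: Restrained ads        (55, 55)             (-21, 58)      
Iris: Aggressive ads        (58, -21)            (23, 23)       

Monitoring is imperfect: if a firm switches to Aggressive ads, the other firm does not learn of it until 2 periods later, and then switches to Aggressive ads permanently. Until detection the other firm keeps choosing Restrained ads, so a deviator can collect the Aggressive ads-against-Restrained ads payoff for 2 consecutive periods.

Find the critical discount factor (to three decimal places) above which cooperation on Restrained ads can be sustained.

0.293

Deviating for the 2 undetected periods gains 58−55 = 3 per period over cooperation, then loses 55−23 = 32 per period forever once punishment starts.
Gain: 3(1 + δ + … + δ^1); loss: 32·δ^2/(1−δ).
No profitable deviation ⇔ 3(1−δ^2) ≤ 32·δ^2, i.e. δ^2 ≥ 3/(3+32) = 3/35.
Hence δ ≥ (3/35)^(1/2) ≈ 0.293.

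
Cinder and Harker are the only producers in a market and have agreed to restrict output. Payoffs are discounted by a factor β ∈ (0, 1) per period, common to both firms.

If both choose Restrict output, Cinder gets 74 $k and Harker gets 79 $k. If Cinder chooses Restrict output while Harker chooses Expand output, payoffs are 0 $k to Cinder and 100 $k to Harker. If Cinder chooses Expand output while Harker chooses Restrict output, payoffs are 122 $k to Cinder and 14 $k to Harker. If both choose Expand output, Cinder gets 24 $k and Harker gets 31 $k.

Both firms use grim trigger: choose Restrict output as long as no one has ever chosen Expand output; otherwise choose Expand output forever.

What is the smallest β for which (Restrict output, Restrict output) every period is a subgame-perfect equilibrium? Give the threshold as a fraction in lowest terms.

Cinder: cooperation gives 74 each period; deviation gives 122 once then 24 forever.
  74/(1−β) ≥ 122 + 24β/(1−β) ⇒ β ≥ 48/98 = 24/49.
Harker: cooperation gives 79 each period; deviation gives 100 once then 31 forever.
  β ≥ 21/69 = 7/23.
Both must hold, so the binding constraint is Cinder's: β ≥ 24/49.

24/49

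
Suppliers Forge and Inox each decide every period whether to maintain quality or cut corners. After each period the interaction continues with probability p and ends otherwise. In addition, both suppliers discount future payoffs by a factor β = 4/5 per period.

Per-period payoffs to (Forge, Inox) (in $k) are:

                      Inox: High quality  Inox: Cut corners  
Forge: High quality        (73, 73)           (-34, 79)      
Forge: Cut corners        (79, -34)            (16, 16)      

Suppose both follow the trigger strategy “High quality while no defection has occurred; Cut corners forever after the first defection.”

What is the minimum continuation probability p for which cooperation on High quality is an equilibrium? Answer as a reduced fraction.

5/42

Expected continuation weight on next period's payoff is β·p = 4/5·p, which plays the role of the discount factor.
Cooperation requires 4/5·p ≥ (79−73)/(79−16) = 2/21, hence p ≥ 5/42.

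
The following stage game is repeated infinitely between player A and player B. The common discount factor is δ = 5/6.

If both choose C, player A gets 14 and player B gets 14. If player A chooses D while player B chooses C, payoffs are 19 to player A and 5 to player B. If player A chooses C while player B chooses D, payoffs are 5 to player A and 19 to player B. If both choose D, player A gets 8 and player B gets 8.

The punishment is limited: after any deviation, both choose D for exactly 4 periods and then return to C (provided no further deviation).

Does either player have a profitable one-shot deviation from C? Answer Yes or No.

No

IC: δ+…+δ^4 ≥ (19−14)/(14−8) = 5/6.
At δ = 5/6: partial sum = 2.5887 ≥ 0.8333. Cooperation sustainable.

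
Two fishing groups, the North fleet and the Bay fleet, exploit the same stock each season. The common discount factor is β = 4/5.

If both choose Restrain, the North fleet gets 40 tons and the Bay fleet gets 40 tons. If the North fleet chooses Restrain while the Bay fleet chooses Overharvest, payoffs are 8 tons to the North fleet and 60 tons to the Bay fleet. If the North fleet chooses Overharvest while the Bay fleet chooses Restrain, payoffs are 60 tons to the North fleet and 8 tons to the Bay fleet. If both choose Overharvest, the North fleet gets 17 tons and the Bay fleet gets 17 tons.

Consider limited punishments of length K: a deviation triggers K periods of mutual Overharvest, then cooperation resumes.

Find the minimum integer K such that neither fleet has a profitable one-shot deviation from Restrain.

2

Need Σ_{k=1}^{K} β^k ≥ (60−40)/(40−17) = 0.8696 at β = 4/5.
At K = 1 the sum is 0.8000 < 0.8696; at K = 2 it is 1.4400 ≥ 0.8696.
So the minimum punishment length is K = 2.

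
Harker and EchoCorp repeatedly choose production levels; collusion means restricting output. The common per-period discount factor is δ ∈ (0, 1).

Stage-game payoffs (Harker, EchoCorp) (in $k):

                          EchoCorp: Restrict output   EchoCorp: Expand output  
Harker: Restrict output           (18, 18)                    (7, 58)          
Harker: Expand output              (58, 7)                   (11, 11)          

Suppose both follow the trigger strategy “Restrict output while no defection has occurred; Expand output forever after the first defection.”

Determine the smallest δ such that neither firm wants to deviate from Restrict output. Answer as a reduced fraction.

40/47

One-period gain from deviating is 58 − 18 = 40. The loss is 18 − 11 = 7 in every subsequent period, with present value 7·δ/(1−δ).
Deviation is unprofitable when 7·δ/(1−δ) ≥ 40, i.e. δ/(1−δ) ≥ 40/7.
Equivalently δ ≥ 40/(40+7) = 40/47.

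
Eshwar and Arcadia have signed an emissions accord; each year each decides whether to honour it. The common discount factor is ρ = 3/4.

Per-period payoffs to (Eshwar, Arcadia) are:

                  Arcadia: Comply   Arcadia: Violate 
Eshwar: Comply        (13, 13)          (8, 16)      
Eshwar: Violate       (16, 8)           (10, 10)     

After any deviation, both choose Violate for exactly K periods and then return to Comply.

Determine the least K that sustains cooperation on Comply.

Need Σ_{k=1}^{K} ρ^k ≥ (16−13)/(13−10) = 1.0000 at ρ = 3/4.
At K = 1 the sum is 0.7500 < 1.0000; at K = 2 it is 1.3125 ≥ 1.0000.
So the minimum punishment length is K = 2.

2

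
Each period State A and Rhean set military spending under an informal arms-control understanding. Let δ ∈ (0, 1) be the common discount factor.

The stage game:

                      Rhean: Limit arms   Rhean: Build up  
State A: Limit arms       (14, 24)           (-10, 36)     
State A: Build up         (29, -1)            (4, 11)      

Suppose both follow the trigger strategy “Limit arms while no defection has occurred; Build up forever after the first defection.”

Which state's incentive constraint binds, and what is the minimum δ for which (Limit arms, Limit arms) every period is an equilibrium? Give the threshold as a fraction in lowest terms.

State A; δ ≥ 3/5

State A's threshold: (29−14)/(29−4) = 3/5.
Rhean's threshold: (36−24)/(36−11) = 12/25.
3/5 > 12/25, so State A binds and δ* = 3/5.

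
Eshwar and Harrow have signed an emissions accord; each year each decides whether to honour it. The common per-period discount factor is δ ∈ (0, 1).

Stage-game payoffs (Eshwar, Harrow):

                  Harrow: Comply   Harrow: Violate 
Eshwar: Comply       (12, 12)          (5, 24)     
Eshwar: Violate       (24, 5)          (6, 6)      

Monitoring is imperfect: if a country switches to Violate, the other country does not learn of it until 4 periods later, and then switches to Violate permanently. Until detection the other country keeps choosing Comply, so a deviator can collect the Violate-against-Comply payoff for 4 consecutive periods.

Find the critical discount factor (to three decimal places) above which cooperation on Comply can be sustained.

The best deviation is to choose Violate for all 4 undetected periods, earning 24 each, then 6 forever once detected.
Deviation value: 24(1−δ^4)/(1−δ) + 6δ^4/(1−δ); cooperation value: 12/(1−δ).
IC: 12 ≥ 24(1−δ^4) + 6δ^4 = 24 − 18δ^4.
So δ^4 ≥ 12/18 = 2/3, giving δ ≥ (2/3)^(1/4) ≈ 0.904.

0.904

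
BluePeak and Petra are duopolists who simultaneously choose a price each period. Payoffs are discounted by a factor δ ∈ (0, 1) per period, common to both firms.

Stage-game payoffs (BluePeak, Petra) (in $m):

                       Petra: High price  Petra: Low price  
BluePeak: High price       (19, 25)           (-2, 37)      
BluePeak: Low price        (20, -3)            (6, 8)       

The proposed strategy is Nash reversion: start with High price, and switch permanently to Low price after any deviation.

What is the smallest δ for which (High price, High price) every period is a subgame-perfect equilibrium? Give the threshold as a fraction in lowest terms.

12/29

BluePeak: cooperation gives 19 each period; deviation gives 20 once then 6 forever.
  19/(1−δ) ≥ 20 + 6δ/(1−δ) ⇒ δ ≥ 1/14.
Petra: cooperation gives 25 each period; deviation gives 37 once then 8 forever.
  δ ≥ 12/29.
Both must hold, so the binding constraint is Petra's: δ ≥ 12/29.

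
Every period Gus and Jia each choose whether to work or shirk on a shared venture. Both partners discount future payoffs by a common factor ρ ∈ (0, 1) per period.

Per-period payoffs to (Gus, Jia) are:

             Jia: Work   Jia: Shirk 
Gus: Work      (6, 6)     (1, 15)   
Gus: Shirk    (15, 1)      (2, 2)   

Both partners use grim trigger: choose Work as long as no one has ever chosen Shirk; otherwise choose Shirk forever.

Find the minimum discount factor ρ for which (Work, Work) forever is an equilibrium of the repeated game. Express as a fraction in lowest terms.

Under grim trigger the critical discount factor is (T−C)/(T−P) with T = 15, C = 6, P = 2.
ρ* = (15−6)/(15−2) = 9/13.

9/13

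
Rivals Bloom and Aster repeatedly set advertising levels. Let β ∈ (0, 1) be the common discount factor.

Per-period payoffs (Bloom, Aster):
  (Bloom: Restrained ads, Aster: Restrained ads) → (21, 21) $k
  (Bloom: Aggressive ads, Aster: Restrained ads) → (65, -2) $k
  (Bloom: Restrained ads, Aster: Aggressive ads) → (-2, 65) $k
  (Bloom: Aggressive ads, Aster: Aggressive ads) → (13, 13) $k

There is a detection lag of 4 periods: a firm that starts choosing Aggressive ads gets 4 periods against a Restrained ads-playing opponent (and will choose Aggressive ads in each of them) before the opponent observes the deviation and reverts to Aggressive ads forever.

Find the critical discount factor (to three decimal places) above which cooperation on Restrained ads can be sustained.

0.959

The best deviation is to choose Aggressive ads for all 4 undetected periods, earning 65 each, then 13 forever once detected.
Deviation value: 65(1−β^4)/(1−β) + 13β^4/(1−β); cooperation value: 21/(1−β).
IC: 21 ≥ 65(1−β^4) + 13β^4 = 65 − 52β^4.
So β^4 ≥ 44/52 = 11/13, giving β ≥ (11/13)^(1/4) ≈ 0.959.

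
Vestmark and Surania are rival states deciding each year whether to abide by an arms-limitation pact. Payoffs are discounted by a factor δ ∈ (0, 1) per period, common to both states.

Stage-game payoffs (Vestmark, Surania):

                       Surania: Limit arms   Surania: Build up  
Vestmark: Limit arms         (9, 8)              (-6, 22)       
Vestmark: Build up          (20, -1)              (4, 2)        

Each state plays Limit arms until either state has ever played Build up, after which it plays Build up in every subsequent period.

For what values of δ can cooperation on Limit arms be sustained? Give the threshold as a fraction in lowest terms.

Vestmark: cooperation gives 9 each period; deviation gives 20 once then 4 forever.
  9/(1−δ) ≥ 20 + 4δ/(1−δ) ⇒ δ ≥ 11/16.
Surania: cooperation gives 8 each period; deviation gives 22 once then 2 forever.
  δ ≥ 14/20 = 7/10.
Both must hold, so the binding constraint is Surania's: δ ≥ 7/10.

7/10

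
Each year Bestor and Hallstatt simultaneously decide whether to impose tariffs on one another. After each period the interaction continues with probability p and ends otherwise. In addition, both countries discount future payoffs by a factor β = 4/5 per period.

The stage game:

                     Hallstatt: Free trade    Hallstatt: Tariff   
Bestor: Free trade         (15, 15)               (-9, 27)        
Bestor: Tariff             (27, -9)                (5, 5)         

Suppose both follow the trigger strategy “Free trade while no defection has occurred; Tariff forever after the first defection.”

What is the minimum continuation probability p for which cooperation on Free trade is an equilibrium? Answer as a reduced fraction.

15/22

With continuation probability p and discount β, the effective per-period discount factor is βp.
Grim-trigger IC: βp ≥ (27−15)/(27−5) = 6/11.
So p ≥ (6/11)/(4/5) = 15/22.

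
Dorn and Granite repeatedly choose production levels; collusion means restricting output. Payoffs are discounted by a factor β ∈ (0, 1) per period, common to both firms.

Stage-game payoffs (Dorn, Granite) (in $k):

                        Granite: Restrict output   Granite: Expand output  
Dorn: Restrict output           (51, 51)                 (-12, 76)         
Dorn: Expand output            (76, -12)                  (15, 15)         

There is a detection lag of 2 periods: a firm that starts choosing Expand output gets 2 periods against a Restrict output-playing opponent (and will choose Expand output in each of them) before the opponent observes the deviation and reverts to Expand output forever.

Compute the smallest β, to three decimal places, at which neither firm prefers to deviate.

0.640

The best deviation is to choose Expand output for all 2 undetected periods, earning 76 each, then 15 forever once detected.
Deviation value: 76(1−β^2)/(1−β) + 15β^2/(1−β); cooperation value: 51/(1−β).
IC: 51 ≥ 76(1−β^2) + 15β^2 = 76 − 61β^2.
So β^2 ≥ 25/61, giving β ≥ (25/61)^(1/2) ≈ 0.640.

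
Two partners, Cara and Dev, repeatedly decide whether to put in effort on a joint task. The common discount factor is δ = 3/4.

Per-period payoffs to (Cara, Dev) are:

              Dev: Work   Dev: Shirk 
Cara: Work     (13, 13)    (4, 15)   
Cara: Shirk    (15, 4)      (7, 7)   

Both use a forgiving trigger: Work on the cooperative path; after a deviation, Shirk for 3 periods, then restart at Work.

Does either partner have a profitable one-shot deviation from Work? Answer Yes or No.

No

A one-shot deviation gives 15 now, then 7 for 3 periods, then back to 13.
Gain from deviating: (15−13) today; loss: (13−7) in each of the next 3 periods.
No-deviation condition: (13−7)(δ+…+δ^3) ≥ 15−13, i.e. δ+…+δ^3 ≥ 1/3.
At δ = 3/4: δ+…+δ^3 = 1.7344 ≥ 0.3333.
So cooperation is sustainable.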